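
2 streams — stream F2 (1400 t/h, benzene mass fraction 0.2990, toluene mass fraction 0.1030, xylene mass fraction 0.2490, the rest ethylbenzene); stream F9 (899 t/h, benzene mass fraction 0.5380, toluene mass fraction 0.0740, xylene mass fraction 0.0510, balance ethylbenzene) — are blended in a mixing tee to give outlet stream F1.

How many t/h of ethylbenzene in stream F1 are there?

791.6 t/h

ethylbenzene out = ethylbenzene in = 1400×0.349 + 899×0.337 = 791.56 t/h.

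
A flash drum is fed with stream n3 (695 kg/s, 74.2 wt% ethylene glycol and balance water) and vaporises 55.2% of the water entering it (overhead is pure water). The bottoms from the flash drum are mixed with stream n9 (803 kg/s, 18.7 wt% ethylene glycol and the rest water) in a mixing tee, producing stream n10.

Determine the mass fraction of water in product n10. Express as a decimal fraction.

Vapour removed = 0.552×0.258×695 = 98.979 kg/s; concentrate = 596.02 kg/s.
water reaching the mixer = 80.331 (from concentrate) + 803×0.813 = 733.17 kg/s.
Product flow = 596.02 + 803 = 1399 kg/s; water fraction = 0.524.

0.524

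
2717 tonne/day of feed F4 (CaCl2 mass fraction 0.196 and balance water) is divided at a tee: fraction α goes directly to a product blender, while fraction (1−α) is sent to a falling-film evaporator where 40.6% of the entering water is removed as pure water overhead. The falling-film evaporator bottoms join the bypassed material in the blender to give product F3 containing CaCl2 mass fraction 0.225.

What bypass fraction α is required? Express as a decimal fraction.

0.605

All 2717×0.196 = 532.53 tonne/day of CaCl2 reaches F3, so F3 = 532.53/0.225 = 2366.8 tonne/day and vapour = 350.19 tonne/day.
The evaporator receives (1−α)·2717 of feed at 0.804 water and removes 0.406 of that water:
0.406×0.804×(1−α)×2717 = 350.19
(1−α) = 350.19/886.89 = 0.3949;  α = 0.6051.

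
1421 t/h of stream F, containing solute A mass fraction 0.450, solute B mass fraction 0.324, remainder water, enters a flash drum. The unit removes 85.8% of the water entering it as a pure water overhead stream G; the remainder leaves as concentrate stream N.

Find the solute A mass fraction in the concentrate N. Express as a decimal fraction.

solute A is not removed: 1421×0.450 = 639.45 t/h of solute A enters N.
water entering = 1421×0.226 = 321.15 t/h; overhead removed = 0.858×321.15 = 275.54 t/h.
Concentrate = 1421 − 275.54 = 1145.5 t/h.
Mass fraction = 639.45/1145.5 = 0.558.

0.558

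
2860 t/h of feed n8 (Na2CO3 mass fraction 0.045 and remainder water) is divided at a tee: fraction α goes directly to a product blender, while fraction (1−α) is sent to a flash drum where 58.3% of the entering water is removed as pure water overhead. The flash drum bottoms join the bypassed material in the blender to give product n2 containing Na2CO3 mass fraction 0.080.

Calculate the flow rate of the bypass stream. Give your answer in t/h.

612.6 t/h

All 2860×0.045 = 128.7 t/h of Na2CO3 reaches n2, so n2 = 128.7/0.080 = 1608.7 t/h and vapour = 1251.3 t/h.
The evaporator receives (1−α)·2860 of feed at 0.955 water and removes 0.583 of that water:
0.583×0.955×(1−α)×2860 = 1251.3
(1−α) = 1251.3/1592.3 = 0.7858;  α = 0.2142.
Bypass flow = 0.2142×2860 = 612.64 t/h.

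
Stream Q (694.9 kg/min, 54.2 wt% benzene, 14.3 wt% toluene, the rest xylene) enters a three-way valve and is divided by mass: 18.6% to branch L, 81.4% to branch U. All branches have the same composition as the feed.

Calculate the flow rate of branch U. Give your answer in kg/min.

Branch U flow = 0.814×694.9 = 565.65 kg/min.

565.6 kg/min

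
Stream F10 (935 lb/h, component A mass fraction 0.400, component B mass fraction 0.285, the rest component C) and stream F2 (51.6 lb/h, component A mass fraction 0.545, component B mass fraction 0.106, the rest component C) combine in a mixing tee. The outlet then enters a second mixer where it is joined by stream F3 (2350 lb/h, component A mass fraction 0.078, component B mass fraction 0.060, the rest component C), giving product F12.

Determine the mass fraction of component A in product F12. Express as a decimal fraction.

0.175

Overall, product flow = 3336.6 lb/h.
component A in = 935×0.400 + 51.6×0.545 + 2350×0.078 = 585.42 lb/h.
component A fraction in F12 = 0.175.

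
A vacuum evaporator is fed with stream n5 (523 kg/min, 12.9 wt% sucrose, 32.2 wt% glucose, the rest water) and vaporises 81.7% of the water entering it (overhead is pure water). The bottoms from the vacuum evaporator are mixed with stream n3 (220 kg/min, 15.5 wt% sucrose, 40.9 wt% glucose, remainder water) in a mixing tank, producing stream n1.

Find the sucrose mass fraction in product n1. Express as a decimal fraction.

Vapour removed = 0.817×0.549×523 = 234.58 kg/min; concentrate = 288.42 kg/min.
sucrose reaching the mixer = 67.467 (from concentrate) + 220×0.155 = 101.57 kg/min.
Product flow = 288.42 + 220 = 508.42 kg/min; sucrose fraction = 0.1998.

0.1998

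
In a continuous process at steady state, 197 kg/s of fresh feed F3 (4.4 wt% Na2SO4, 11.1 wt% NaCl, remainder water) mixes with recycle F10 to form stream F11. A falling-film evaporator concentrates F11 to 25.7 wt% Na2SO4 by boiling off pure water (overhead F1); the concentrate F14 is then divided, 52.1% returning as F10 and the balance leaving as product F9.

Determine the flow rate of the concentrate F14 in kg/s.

70.41 kg/s

Overall Na2SO4 balance (none leaves overhead): Na2SO4 in fresh feed = Na2SO4 in product, i.e. 197×0.044 = (1−0.521)·F14·0.257.
F14 = 8.668/(0.257×0.479) = 70.413 kg/s.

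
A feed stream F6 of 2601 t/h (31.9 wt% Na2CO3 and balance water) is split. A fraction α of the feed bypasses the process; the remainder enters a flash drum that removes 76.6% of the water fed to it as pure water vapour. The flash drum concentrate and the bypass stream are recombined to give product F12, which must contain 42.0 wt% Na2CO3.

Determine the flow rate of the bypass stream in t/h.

All 2601×0.319 = 829.72 t/h of Na2CO3 reaches F12, so F12 = 829.72/0.420 = 1975.5 t/h and vapour = 625.48 t/h.
The evaporator receives (1−α)·2601 of feed at 0.681 water and removes 0.766 of that water:
0.766×0.681×(1−α)×2601 = 625.48
(1−α) = 625.48/1356.8 = 0.4610;  α = 0.5390.
Bypass flow = 0.5390×2601 = 1402 t/h.

1402 t/h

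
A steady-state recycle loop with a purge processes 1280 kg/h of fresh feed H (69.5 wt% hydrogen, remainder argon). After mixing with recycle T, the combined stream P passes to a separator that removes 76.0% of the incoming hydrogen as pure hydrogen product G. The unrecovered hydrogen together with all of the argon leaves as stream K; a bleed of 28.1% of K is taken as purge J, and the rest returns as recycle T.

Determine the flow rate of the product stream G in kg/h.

hydrogen in P: m_A = 1280×0.695 + (1−0.281)·(1−0.760)·m_A, so m_A = 889.6/0.8274 = 1075.1 kg/h.
Product G = 0.760×1075.1 = 817.09 kg/h.

817.1 kg/h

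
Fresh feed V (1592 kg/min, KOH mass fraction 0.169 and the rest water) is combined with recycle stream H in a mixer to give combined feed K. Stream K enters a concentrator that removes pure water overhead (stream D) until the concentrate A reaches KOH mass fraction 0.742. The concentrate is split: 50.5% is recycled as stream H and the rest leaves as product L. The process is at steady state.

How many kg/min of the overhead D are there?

1229 kg/min

Overall KOH balance (none leaves overhead): KOH in fresh feed = KOH in product, i.e. 1592×0.169 = (1−0.505)·A·0.742.
A = 269.05/(0.742×0.495) = 732.52 kg/min.
Recycle H = 0.505×732.52 = 369.92 kg/min.
Combined feed K = 1592 + 369.92 = 1961.9 kg/min.
Overhead D = K − A = 1961.9 − 732.52 = 1229.4 kg/min.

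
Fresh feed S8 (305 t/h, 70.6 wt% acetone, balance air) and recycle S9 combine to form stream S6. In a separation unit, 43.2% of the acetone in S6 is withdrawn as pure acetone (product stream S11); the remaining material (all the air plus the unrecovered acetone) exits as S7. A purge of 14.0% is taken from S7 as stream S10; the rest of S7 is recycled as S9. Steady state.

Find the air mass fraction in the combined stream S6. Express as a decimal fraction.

air enters only via S8 and leaves only via the purge: 305×0.294 = 0.140×(air in S7), and the separation unit passes all air, so air in S6 = air in S7 = 640.5 t/h.
acetone in S6: m_A = 305×0.706 + (1−0.140)·(1−0.432)·m_A, so m_A = 215.33/0.5115 = 420.96 t/h.
S6 = 420.96 + 640.5 = 1061.5 t/h.
air fraction in S6 = 640.5/1061.5 = 0.6034.

0.6034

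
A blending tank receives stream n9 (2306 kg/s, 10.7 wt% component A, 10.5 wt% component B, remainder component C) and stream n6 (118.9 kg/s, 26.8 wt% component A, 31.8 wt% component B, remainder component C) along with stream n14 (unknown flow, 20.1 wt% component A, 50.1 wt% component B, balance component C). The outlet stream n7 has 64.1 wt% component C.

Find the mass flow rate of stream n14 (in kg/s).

Let n14 be the unknown flow. Total out = 2424.9 + n14.
component C balance: 1866.4 + 0.298·n14 = 0.641·(2424.9 + n14)
(0.298 − 0.641)·n14 = 0.641×2424.9 − 1866.4 = -311.99
n14 = -311.99 / -0.343 = 909.6 kg/s

909.6 kg/s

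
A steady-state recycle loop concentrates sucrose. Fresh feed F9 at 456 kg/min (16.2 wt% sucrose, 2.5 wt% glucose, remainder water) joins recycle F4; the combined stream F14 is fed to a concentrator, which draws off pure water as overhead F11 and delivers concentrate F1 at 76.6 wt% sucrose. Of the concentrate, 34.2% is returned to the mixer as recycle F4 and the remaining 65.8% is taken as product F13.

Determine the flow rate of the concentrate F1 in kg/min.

146.6 kg/min

Overall sucrose balance (none leaves overhead): sucrose in fresh feed = sucrose in product, i.e. 456×0.162 = (1−0.342)·F1·0.766.
F1 = 73.872/(0.766×0.658) = 146.56 kg/min.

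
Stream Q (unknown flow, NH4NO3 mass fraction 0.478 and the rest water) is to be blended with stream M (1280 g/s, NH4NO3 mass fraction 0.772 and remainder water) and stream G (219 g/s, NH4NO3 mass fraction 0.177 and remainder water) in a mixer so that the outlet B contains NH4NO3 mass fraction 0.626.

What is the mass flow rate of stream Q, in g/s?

598.3 g/s

Let Q be the unknown flow. Total out = 1499 + Q.
NH4NO3 balance: 1026.9 + 0.478·Q = 0.626·(1499 + Q)
(0.478 − 0.626)·Q = 0.626×1499 − 1026.9 = -88.549
Q = -88.549 / -0.148 = 598.3 g/s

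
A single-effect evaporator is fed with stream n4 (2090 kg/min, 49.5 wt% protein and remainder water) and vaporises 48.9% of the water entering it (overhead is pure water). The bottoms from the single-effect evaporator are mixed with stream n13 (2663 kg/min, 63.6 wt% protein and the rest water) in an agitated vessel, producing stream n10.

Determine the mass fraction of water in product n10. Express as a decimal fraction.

0.356

Vapour removed = 0.489×0.505×2090 = 516.12 kg/min; concentrate = 1573.9 kg/min.
water reaching the mixer = 539.33 (from concentrate) + 2663×0.364 = 1508.7 kg/min.
Product flow = 1573.9 + 2663 = 4236.9 kg/min; water fraction = 0.356.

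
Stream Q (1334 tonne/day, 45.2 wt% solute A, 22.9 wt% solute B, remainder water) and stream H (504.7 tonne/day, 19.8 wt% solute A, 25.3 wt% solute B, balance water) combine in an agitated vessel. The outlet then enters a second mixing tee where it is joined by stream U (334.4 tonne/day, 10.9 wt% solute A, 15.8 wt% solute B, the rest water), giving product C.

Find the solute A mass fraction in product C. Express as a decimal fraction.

Overall, product flow = 2173.1 tonne/day.
solute A in = 1334×0.452 + 504.7×0.198 + 334.4×0.109 = 739.35 tonne/day.
solute A fraction in C = 0.340.

0.340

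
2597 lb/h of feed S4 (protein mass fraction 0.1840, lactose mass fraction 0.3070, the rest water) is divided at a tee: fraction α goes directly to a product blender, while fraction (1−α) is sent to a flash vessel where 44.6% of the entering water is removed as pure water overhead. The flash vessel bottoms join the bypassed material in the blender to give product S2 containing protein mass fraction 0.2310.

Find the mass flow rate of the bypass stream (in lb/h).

269.4 lb/h

All 2597×0.184 = 477.85 lb/h of protein reaches S2, so S2 = 477.85/0.231 = 2068.6 lb/h and vapour = 528.39 lb/h.
The evaporator receives (1−α)·2597 of feed at 0.509 water and removes 0.446 of that water:
0.446×0.509×(1−α)×2597 = 528.39
(1−α) = 528.39/589.56 = 0.8963;  α = 0.1037.
Bypass flow = 0.1037×2597 = 269.42 lb/h.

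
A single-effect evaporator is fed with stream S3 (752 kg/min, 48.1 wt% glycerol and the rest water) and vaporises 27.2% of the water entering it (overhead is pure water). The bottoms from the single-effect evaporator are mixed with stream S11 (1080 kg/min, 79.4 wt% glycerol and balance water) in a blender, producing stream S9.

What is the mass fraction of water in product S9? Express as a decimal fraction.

0.294

Vapour removed = 0.272×0.519×752 = 106.16 kg/min; concentrate = 645.84 kg/min.
water reaching the mixer = 284.13 (from concentrate) + 1080×0.206 = 506.61 kg/min.
Product flow = 645.84 + 1080 = 1725.8 kg/min; water fraction = 0.294.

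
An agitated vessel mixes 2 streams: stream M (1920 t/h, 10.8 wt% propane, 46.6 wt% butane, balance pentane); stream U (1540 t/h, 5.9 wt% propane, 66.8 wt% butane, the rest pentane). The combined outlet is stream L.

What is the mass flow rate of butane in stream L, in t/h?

1923 t/h

butane out = butane in = 1920×0.466 + 1540×0.668 = 1923.4 t/h.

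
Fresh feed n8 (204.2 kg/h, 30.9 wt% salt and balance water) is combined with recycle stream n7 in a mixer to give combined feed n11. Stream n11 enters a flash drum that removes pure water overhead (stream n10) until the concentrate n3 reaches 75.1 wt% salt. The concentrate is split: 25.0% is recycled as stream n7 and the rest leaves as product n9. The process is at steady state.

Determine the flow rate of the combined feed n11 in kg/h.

232.2 kg/h

Overall salt balance (none leaves overhead): salt in fresh feed = salt in product, i.e. 204.2×0.309 = (1−0.250)·n3·0.751.
n3 = 63.098/(0.751×0.750) = 112.02 kg/h.
Recycle n7 = 0.250×112.02 = 28.006 kg/h.
Combined feed n11 = 204.2 + 28.006 = 232.21 kg/h.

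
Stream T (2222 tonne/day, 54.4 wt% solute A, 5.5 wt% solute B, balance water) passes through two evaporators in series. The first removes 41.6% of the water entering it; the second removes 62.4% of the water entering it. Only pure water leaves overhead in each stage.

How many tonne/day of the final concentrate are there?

1527 tonne/day

water in feed = 2222×0.401 = 891.02 tonne/day.
After stage 1: water left = (1−0.416)×891.02 = 520.36; stream total = 1851.3 tonne/day.
After stage 2: water left = (1−0.624)×520.36 = 195.65; final concentrate = 1526.6 tonne/day.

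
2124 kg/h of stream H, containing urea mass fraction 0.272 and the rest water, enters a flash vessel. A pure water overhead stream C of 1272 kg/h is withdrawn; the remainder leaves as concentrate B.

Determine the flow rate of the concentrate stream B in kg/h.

852 kg/h

Concentrate = 2124 − 1272 = 852 kg/h.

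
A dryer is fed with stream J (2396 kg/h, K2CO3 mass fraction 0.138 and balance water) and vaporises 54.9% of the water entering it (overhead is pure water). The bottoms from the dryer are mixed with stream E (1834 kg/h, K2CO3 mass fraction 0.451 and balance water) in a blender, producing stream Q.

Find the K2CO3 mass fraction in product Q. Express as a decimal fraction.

Vapour removed = 0.549×0.862×2396 = 1133.9 kg/h; concentrate = 1262.1 kg/h.
K2CO3 reaching the mixer = 330.65 (from concentrate) + 1834×0.451 = 1157.8 kg/h.
Product flow = 1262.1 + 1834 = 3096.1 kg/h; K2CO3 fraction = 0.374.

0.374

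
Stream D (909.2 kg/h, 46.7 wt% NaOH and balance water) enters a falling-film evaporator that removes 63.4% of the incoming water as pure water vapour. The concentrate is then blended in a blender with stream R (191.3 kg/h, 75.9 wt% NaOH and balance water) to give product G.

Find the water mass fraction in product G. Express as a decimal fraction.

0.2817

Vapour removed = 0.634×0.533×909.2 = 307.24 kg/h; concentrate = 601.96 kg/h.
water reaching the mixer = 177.36 (from concentrate) + 191.3×0.241 = 223.47 kg/h.
Product flow = 601.96 + 191.3 = 793.26 kg/h; water fraction = 0.2817.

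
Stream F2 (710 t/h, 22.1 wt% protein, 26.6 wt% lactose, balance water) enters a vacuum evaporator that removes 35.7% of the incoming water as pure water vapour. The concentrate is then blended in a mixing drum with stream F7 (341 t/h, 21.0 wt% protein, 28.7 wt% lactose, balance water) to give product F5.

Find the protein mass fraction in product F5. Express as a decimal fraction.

Vapour removed = 0.357×0.513×710 = 130.03 t/h; concentrate = 579.97 t/h.
protein reaching the mixer = 156.91 (from concentrate) + 341×0.210 = 228.52 t/h.
Product flow = 579.97 + 341 = 920.97 t/h; protein fraction = 0.2481.

0.2481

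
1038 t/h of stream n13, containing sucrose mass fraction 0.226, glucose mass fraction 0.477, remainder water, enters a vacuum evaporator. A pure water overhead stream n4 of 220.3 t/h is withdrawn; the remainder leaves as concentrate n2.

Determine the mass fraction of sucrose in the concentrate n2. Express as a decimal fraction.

sucrose is not removed: 1038×0.226 = 234.59 t/h of sucrose enters n2.
Concentrate = 1038 − 220.3 = 817.7 t/h.
Mass fraction = 234.59/817.7 = 0.287.

0.287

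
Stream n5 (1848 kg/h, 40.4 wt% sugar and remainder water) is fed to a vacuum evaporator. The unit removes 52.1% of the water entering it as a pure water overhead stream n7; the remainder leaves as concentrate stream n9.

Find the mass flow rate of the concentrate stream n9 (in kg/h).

water entering = 1848×0.596 = 1101.4 kg/h; overhead removed = 0.521×1101.4 = 573.83 kg/h.
Concentrate = 1848 − 573.83 = 1274.2 kg/h.

1274 kg/h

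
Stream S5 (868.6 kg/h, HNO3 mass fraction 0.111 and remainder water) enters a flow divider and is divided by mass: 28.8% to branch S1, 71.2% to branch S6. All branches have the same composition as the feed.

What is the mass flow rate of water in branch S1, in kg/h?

Branch S1 total = 0.288×868.6 = 250.16 kg/h.
water in S1 = 0.889×250.16 = 222.39 kg/h.

222.4 kg/h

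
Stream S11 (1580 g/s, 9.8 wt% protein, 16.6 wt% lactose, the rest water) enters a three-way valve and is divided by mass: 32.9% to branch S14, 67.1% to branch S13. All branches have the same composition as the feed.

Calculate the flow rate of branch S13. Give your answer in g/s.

1060 g/s

Branch S13 flow = 0.671×1580 = 1060.2 g/s.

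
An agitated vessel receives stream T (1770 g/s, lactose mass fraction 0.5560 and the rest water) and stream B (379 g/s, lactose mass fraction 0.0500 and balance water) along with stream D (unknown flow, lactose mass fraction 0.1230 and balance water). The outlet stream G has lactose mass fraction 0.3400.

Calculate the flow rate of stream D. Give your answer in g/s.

Let D be the unknown flow. Total out = 2149 + D.
lactose balance: 1003.1 + 0.123·D = 0.340·(2149 + D)
(0.123 − 0.340)·D = 0.340×2149 − 1003.1 = -272.41
D = -272.41 / -0.217 = 1255.3 g/s

1255 g/s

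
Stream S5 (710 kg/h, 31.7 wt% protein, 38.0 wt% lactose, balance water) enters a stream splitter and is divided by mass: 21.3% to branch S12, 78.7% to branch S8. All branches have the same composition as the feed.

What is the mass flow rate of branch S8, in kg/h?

Branch S8 flow = 0.787×710 = 558.77 kg/h.

558.8 kg/h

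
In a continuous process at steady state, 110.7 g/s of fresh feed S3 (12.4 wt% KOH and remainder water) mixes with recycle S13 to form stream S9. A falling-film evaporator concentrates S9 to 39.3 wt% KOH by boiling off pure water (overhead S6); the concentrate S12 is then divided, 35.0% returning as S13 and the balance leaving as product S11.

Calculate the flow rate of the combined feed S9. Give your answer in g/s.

129.5 g/s

Overall KOH balance (none leaves overhead): KOH in fresh feed = KOH in product, i.e. 110.7×0.124 = (1−0.350)·S12·0.393.
S12 = 13.727/(0.393×0.650) = 53.736 g/s.
Recycle S13 = 0.350×53.736 = 18.808 g/s.
Combined feed S9 = 110.7 + 18.808 = 129.51 g/s.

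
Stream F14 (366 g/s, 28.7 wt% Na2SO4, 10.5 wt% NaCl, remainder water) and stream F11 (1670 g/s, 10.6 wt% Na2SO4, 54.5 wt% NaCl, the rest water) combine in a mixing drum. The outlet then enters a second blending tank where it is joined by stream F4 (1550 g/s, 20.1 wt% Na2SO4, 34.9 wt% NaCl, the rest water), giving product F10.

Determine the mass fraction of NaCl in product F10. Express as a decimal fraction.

0.4154

Overall, product flow = 3586 g/s.
NaCl in = 366×0.105 + 1670×0.545 + 1550×0.349 = 1489.5 g/s.
NaCl fraction in F10 = 0.4154.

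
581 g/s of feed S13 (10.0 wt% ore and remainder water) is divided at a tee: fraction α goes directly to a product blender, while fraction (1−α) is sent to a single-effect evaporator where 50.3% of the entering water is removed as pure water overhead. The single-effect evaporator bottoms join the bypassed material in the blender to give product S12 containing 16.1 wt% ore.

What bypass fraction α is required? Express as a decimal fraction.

All 581×0.100 = 58.1 g/s of ore reaches S12, so S12 = 58.1/0.161 = 360.87 g/s and vapour = 220.13 g/s.
The evaporator receives (1−α)·581 of feed at 0.900 water and removes 0.503 of that water:
0.503×0.900×(1−α)×581 = 220.13
(1−α) = 220.13/263.02 = 0.8369;  α = 0.1631.

0.163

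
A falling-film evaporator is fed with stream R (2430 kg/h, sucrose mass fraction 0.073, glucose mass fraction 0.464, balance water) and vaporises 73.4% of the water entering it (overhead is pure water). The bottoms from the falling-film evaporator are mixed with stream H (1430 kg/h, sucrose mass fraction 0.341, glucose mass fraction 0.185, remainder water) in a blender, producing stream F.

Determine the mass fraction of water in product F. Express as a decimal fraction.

0.322

Vapour removed = 0.734×0.463×2430 = 825.82 kg/h; concentrate = 1604.2 kg/h.
water reaching the mixer = 299.27 (from concentrate) + 1430×0.474 = 977.09 kg/h.
Product flow = 1604.2 + 1430 = 3034.2 kg/h; water fraction = 0.322.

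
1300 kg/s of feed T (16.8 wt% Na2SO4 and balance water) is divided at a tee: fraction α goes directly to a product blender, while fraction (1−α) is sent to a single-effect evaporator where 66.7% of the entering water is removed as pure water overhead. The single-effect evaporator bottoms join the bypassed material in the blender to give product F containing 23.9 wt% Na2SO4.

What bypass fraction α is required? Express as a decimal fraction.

All 1300×0.168 = 218.4 kg/s of Na2SO4 reaches F, so F = 218.4/0.239 = 913.81 kg/s and vapour = 386.19 kg/s.
The evaporator receives (1−α)·1300 of feed at 0.832 water and removes 0.667 of that water:
0.667×0.832×(1−α)×1300 = 386.19
(1−α) = 386.19/721.43 = 0.5353;  α = 0.4647.

0.465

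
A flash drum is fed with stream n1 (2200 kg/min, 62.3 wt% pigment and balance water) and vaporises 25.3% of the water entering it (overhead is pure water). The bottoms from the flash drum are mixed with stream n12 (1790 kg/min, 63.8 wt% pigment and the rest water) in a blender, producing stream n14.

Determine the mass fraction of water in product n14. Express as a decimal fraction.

0.335

Vapour removed = 0.253×0.377×2200 = 209.84 kg/min; concentrate = 1990.2 kg/min.
water reaching the mixer = 619.56 (from concentrate) + 1790×0.362 = 1267.5 kg/min.
Product flow = 1990.2 + 1790 = 3780.2 kg/min; water fraction = 0.335.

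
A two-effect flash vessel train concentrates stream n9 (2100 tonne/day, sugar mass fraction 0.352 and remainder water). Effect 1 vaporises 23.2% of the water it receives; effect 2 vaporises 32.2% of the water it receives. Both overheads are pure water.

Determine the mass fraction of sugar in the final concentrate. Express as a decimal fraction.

0.511

water in feed = 2100×0.648 = 1360.8 tonne/day.
After stage 1: water left = (1−0.232)×1360.8 = 1045.1; stream total = 1784.3 tonne/day.
After stage 2: water left = (1−0.322)×1045.1 = 708.57; final concentrate = 1447.8 tonne/day.
sugar fraction = 739.2/1447.8 = 0.511.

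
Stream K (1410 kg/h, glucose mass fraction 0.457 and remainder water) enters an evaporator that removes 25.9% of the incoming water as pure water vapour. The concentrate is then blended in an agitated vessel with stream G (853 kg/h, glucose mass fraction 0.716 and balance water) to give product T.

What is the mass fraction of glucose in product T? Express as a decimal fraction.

Vapour removed = 0.259×0.543×1410 = 198.3 kg/h; concentrate = 1211.7 kg/h.
glucose reaching the mixer = 644.37 (from concentrate) + 853×0.716 = 1255.1 kg/h.
Product flow = 1211.7 + 853 = 2064.7 kg/h; glucose fraction = 0.608.

0.608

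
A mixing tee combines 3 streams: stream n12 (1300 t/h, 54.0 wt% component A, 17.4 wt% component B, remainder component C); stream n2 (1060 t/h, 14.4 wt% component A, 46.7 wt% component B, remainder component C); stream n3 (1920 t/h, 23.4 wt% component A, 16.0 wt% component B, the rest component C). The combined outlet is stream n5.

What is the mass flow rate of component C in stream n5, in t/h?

component C out = component C in = 1300×0.286 + 1060×0.389 + 1920×0.606 = 1947.7 t/h.

1948 t/h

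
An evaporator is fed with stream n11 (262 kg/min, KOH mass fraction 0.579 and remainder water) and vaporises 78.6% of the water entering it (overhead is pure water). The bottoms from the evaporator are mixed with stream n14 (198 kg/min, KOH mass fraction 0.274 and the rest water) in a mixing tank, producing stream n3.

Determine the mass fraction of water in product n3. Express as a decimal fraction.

Vapour removed = 0.786×0.421×262 = 86.697 kg/min; concentrate = 175.3 kg/min.
water reaching the mixer = 23.605 (from concentrate) + 198×0.726 = 167.35 kg/min.
Product flow = 175.3 + 198 = 373.3 kg/min; water fraction = 0.448.

0.448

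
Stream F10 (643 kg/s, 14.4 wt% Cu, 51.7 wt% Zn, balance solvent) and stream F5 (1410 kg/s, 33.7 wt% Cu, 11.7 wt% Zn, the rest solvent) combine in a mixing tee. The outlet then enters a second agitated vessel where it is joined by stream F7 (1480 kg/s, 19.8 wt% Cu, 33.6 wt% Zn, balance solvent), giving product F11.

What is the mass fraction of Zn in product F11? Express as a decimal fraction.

0.282

Overall, product flow = 3533 kg/s.
Zn in = 643×0.517 + 1410×0.117 + 1480×0.336 = 994.68 kg/s.
Zn fraction in F11 = 0.282.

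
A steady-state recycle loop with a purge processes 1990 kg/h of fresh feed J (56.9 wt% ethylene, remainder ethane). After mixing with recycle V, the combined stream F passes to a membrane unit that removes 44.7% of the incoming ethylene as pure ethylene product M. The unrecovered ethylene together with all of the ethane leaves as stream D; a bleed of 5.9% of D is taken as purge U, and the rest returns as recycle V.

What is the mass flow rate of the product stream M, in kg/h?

1055 kg/h

ethylene in F: m_A = 1990×0.569 + (1−0.059)·(1−0.447)·m_A, so m_A = 1132.3/0.4796 = 2360.8 kg/h.
Product M = 0.447×2360.8 = 1055.3 kg/h.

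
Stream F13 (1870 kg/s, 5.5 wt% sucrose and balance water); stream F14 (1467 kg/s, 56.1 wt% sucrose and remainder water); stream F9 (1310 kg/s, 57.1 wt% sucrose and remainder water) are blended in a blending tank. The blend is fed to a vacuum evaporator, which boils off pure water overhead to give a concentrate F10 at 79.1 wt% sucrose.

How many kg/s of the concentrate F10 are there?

2116 kg/s

sucrose entering = 1870×0.055 + 1467×0.561 + 1310×0.571 = 1673.8 kg/s.
All sucrose reports to F10, so F10 = 1673.8/0.791 = 2116.1 kg/s.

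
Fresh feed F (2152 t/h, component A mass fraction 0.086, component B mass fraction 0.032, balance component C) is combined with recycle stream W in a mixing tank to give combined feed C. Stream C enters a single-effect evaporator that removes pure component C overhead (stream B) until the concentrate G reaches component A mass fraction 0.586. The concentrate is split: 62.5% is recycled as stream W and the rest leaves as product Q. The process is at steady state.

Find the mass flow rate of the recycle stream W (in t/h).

Overall component A balance (none leaves overhead): component A in fresh feed = component A in product, i.e. 2152×0.086 = (1−0.625)·G·0.586.
G = 185.07/(0.586×0.375) = 842.19 t/h.
Recycle W = 0.625×842.19 = 526.37 t/h.

526.4 t/h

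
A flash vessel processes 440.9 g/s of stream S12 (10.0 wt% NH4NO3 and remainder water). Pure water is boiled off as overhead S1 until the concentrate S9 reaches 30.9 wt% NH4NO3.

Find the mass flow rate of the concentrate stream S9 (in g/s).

142.7 g/s

NH4NO3 is conserved: 440.9×0.100 = 44.09 g/s all reports to the concentrate.
Concentrate = 44.09/(target fraction) = 142.69 g/s.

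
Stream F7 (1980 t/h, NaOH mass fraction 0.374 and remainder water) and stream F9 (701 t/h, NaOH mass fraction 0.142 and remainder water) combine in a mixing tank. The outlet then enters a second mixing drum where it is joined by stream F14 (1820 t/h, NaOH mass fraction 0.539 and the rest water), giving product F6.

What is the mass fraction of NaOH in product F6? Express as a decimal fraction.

Overall, product flow = 4501 t/h.
NaOH in = 1980×0.374 + 701×0.142 + 1820×0.539 = 1821 t/h.
NaOH fraction in F6 = 0.405.

0.405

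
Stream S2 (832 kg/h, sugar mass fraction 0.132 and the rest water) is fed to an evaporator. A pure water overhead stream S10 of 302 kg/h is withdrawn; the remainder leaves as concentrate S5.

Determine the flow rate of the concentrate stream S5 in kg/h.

530 kg/h

Concentrate = 832 − 302 = 530 kg/h.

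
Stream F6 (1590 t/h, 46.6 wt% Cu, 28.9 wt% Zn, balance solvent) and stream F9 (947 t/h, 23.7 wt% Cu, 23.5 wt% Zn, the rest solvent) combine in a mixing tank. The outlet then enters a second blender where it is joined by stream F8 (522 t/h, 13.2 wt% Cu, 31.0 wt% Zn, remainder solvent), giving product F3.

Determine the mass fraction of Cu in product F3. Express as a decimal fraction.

Overall, product flow = 3059 t/h.
Cu in = 1590×0.466 + 947×0.237 + 522×0.132 = 1034.3 t/h.
Cu fraction in F3 = 0.338.

0.338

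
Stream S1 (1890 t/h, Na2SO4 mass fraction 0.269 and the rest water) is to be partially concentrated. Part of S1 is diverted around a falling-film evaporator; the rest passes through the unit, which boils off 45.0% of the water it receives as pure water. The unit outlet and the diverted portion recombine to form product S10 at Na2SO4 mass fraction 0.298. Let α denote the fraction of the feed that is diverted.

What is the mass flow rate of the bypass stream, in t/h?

All 1890×0.269 = 508.41 t/h of Na2SO4 reaches S10, so S10 = 508.41/0.298 = 1706.1 t/h and vapour = 183.93 t/h.
The evaporator receives (1−α)·1890 of feed at 0.731 water and removes 0.450 of that water:
0.450×0.731×(1−α)×1890 = 183.93
(1−α) = 183.93/621.72 = 0.2958;  α = 0.7042.
Bypass flow = 0.7042×1890 = 1330.9 t/h.

1331 t/h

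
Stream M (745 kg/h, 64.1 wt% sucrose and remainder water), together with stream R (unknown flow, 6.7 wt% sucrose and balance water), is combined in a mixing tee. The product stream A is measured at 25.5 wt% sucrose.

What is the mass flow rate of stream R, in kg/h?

1530 kg/h

Let R be the unknown flow. Total out = 745 + R.
sucrose balance: 477.55 + 0.067·R = 0.255·(745 + R)
(0.067 − 0.255)·R = 0.255×745 − 477.55 = -287.57
R = -287.57 / -0.188 = 1529.6 kg/h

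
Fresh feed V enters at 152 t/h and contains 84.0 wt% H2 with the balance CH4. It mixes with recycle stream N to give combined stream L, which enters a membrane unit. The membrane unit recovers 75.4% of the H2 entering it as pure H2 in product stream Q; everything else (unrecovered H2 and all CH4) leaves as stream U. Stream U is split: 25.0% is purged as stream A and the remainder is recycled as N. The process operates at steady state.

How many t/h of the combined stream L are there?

253.8 t/h

CH4 enters only via V and leaves only via the purge: 152×0.160 = 0.250×(CH4 in U), and the membrane unit passes all CH4, so CH4 in L = CH4 in U = 97.28 t/h.
H2 in L: m_A = 152×0.840 + (1−0.250)·(1−0.754)·m_A, so m_A = 127.68/0.8155 = 156.57 t/h.
L = 156.57 + 97.28 = 253.85 t/h.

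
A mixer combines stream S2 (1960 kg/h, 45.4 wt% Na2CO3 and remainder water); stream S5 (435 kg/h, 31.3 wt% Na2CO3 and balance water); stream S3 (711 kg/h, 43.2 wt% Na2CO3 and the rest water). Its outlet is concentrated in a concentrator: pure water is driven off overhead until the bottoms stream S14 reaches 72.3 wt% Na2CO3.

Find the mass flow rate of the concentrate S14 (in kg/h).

1844 kg/h

Na2CO3 entering = 1960×0.454 + 435×0.313 + 711×0.432 = 1333.1 kg/h.
All Na2CO3 reports to S14, so S14 = 1333.1/0.723 = 1843.9 kg/h.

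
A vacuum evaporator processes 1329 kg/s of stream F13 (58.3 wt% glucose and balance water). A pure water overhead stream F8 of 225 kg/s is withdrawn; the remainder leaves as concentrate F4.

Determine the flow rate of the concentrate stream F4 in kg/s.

1104 kg/s

Concentrate = 1329 − 225 = 1104 kg/s.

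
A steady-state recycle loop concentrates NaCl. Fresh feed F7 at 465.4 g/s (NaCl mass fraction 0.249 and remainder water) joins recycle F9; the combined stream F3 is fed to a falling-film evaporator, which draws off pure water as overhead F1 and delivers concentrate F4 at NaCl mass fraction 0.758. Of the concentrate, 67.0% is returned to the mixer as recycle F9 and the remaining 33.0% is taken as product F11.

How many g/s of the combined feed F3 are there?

Overall NaCl balance (none leaves overhead): NaCl in fresh feed = NaCl in product, i.e. 465.4×0.249 = (1−0.670)·F4·0.758.
F4 = 115.88/(0.758×0.330) = 463.28 g/s.
Recycle F9 = 0.670×463.28 = 310.4 g/s.
Combined feed F3 = 465.4 + 310.4 = 775.8 g/s.

775.8 g/s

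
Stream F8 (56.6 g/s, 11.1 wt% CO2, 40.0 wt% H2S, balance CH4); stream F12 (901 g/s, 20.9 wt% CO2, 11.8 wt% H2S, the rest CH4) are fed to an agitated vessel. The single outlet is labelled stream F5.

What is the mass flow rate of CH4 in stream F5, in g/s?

634.1 g/s

CH4 out = CH4 in = 56.6×0.489 + 901×0.673 = 634.05 g/s.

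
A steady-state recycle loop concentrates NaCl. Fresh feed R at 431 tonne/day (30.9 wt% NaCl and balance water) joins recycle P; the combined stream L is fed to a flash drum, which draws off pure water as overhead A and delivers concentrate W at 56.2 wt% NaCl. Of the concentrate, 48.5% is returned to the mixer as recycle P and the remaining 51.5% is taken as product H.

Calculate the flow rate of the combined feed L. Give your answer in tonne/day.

654.2 tonne/day

Overall NaCl balance (none leaves overhead): NaCl in fresh feed = NaCl in product, i.e. 431×0.309 = (1−0.485)·W·0.562.
W = 133.18/(0.562×0.515) = 460.14 tonne/day.
Recycle P = 0.485×460.14 = 223.17 tonne/day.
Combined feed L = 431 + 223.17 = 654.17 tonne/day.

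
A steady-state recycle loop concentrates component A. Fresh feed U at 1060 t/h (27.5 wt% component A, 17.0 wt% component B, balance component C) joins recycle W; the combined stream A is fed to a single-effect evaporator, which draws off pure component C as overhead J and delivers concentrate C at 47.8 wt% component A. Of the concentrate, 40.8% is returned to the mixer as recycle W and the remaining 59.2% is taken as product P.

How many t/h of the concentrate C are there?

Overall component A balance (none leaves overhead): component A in fresh feed = component A in product, i.e. 1060×0.275 = (1−0.408)·C·0.478.
C = 291.5/(0.478×0.592) = 1030.1 t/h.

1030 t/h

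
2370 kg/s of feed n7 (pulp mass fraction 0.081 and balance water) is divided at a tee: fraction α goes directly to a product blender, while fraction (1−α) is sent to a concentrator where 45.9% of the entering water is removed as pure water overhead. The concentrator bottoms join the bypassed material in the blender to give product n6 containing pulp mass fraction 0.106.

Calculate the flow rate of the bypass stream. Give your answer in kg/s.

1045 kg/s

All 2370×0.081 = 191.97 kg/s of pulp reaches n6, so n6 = 191.97/0.106 = 1811 kg/s and vapour = 558.96 kg/s.
The evaporator receives (1−α)·2370 of feed at 0.919 water and removes 0.459 of that water:
0.459×0.919×(1−α)×2370 = 558.96
(1−α) = 558.96/999.72 = 0.5591;  α = 0.4409.
Bypass flow = 0.4409×2370 = 1044.9 kg/s.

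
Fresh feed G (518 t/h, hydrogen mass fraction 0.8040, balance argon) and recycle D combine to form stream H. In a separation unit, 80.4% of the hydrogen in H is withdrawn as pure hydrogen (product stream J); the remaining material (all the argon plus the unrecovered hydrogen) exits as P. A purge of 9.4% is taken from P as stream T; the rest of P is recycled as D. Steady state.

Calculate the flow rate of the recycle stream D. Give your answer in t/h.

argon enters only via G and leaves only via the purge: 518×0.196 = 0.094×(argon in P), and the separation unit passes all argon, so argon in H = argon in P = 1080.1 t/h.
hydrogen in H: m_A = 518×0.804 + (1−0.094)·(1−0.804)·m_A, so m_A = 416.47/0.8224 = 506.4 t/h.
P = (1−0.804)×506.4 + 1080.1 = 1179.3 t/h.
Recycle D = (1−0.094)×1179.3 = 1068.5 t/h.

1068 t/h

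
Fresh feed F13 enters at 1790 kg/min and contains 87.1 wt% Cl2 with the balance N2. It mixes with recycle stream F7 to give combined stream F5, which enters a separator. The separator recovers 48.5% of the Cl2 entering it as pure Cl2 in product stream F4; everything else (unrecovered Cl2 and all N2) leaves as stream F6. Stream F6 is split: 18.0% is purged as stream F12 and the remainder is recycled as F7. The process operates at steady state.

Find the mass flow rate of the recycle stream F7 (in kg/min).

2192 kg/min

N2 enters only via F13 and leaves only via the purge: 1790×0.129 = 0.180×(N2 in F6), and the separator passes all N2, so N2 in F5 = N2 in F6 = 1282.8 kg/min.
Cl2 in F5: m_A = 1790×0.871 + (1−0.180)·(1−0.485)·m_A, so m_A = 1559.1/0.5777 = 2698.8 kg/min.
F6 = (1−0.485)×2698.8 + 1282.8 = 2672.7 kg/min.
Recycle F7 = (1−0.180)×2672.7 = 2191.6 kg/min.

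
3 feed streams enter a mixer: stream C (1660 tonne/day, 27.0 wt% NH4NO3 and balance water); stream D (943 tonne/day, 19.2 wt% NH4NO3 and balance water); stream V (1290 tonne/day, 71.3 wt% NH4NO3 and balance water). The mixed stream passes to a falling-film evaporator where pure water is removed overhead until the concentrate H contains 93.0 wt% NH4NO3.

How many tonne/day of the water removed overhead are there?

2227 tonne/day

NH4NO3 entering = 1660×0.270 + 943×0.192 + 1290×0.713 = 1549 tonne/day.
All NH4NO3 reports to H, so H = 1549/0.930 = 1665.6 tonne/day.
Total feed = 3893 tonne/day; overhead = 3893 − 1665.6 = 2227.4 tonne/day.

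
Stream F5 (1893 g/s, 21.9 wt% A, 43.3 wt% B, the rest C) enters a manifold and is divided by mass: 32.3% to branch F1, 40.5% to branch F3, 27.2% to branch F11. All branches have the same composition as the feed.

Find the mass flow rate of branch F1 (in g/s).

611.4 g/s

Branch F1 flow = 0.323×1893 = 611.44 g/s.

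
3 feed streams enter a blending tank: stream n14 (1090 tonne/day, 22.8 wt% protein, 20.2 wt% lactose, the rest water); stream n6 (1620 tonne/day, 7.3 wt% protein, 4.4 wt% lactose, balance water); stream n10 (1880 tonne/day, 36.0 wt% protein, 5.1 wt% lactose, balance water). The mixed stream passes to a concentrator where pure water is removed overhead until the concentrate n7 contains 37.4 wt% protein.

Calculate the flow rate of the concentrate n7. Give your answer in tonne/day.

2790 tonne/day

protein entering = 1090×0.228 + 1620×0.073 + 1880×0.360 = 1043.6 tonne/day.
All protein reports to n7, so n7 = 1043.6/0.374 = 2790.3 tonne/day.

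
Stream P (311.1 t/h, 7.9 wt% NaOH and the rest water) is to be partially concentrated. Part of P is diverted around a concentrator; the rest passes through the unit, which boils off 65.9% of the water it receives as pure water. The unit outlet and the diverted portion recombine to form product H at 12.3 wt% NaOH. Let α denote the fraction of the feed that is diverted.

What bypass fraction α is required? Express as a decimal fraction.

All 311.1×0.079 = 24.577 t/h of NaOH reaches H, so H = 24.577/0.123 = 199.81 t/h and vapour = 111.29 t/h.
The evaporator receives (1−α)·311.1 of feed at 0.921 water and removes 0.659 of that water:
0.659×0.921×(1−α)×311.1 = 111.29
(1−α) = 111.29/188.82 = 0.5894;  α = 0.4106.

0.411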